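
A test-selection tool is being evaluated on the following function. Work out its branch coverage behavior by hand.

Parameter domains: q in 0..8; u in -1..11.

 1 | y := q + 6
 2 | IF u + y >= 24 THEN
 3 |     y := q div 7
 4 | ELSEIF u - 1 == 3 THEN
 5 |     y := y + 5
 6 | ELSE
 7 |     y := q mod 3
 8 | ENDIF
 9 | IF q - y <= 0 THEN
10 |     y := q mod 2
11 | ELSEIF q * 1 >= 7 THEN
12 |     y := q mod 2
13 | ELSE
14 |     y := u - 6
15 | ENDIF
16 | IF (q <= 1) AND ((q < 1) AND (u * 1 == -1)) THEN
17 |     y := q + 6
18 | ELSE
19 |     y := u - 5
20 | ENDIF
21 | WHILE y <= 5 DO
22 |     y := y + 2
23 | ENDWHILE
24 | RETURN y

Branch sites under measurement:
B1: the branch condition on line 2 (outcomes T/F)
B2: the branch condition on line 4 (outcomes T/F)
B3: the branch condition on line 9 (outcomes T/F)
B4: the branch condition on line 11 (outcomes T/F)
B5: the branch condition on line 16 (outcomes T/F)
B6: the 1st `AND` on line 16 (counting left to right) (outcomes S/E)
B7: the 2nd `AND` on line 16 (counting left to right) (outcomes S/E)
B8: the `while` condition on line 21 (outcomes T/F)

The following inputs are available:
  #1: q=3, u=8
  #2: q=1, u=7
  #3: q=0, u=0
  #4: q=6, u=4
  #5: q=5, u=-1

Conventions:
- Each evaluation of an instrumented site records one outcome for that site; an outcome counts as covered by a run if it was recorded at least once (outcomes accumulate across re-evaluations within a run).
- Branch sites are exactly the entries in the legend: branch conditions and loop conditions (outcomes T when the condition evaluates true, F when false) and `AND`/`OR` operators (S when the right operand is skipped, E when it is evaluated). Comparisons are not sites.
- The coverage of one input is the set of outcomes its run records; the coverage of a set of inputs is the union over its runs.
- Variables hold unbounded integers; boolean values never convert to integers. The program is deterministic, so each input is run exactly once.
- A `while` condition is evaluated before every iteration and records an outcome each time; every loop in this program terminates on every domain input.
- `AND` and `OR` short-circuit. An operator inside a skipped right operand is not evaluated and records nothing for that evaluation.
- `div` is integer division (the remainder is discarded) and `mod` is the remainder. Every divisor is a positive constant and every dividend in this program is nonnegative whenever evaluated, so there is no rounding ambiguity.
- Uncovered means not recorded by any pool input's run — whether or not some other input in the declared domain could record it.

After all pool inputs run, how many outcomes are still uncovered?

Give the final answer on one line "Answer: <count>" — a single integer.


test 1 (q=3, u=8) hits B1=F, B2=F, B3=F, B4=F, B5=F, B6=S, B8=T, B8=F
test 2 (q=1, u=7) hits B1=F, B2=F, B3=T, B5=F, B6=E, B7=S, B8=T, B8=F
test 3 (q=0, u=0) hits B1=F, B2=F, B3=T, B5=F, B6=E, B7=E, B8=T, B8=F
test 4 (q=6, u=4) hits B1=F, B2=T, B3=T, B5=F, B6=S, B8=T, B8=F
test 5 (q=5, u=-1) hits B1=F, B2=F, B3=F, B4=F, B5=F, B6=S, B8=T, B8=F
union over the pool: B1=F, B2=T, B2=F, B3=T, B3=F, B4=F, B5=F, B6=S, B6=E, B7=S, B7=E, B8=T, B8=F
uncovered (3 of 16): B1=T, B4=T, B5=T
Answer: 3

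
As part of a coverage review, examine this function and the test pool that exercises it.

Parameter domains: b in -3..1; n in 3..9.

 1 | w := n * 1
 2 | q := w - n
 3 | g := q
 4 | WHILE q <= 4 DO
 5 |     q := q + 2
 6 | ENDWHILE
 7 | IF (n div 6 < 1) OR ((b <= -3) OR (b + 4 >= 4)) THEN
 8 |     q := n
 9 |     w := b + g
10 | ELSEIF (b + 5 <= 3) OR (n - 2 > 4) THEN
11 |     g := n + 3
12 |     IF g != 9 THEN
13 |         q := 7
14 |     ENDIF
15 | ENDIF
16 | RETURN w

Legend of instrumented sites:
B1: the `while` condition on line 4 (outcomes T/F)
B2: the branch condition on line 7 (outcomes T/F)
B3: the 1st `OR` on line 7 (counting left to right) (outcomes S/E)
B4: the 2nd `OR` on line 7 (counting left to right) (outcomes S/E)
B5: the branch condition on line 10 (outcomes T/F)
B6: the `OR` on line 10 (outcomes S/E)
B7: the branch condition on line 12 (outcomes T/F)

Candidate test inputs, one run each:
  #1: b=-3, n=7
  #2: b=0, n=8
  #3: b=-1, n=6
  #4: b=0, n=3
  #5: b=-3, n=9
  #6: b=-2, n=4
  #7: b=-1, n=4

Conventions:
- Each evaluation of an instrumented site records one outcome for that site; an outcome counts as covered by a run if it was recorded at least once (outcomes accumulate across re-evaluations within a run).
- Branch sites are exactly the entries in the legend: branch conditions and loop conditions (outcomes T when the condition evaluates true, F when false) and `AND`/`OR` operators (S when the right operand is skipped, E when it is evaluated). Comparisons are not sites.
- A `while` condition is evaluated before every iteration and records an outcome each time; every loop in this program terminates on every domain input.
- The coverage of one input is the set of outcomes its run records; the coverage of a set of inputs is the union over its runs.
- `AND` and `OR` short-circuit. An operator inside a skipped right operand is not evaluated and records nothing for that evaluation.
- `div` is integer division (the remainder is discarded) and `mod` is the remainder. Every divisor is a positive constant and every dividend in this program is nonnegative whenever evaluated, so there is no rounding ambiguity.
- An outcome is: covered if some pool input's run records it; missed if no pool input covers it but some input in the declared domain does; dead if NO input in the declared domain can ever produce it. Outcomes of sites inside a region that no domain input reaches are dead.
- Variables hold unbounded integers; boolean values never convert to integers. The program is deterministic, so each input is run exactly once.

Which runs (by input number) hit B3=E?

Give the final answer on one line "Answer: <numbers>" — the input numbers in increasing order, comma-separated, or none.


input #1 (b=-3, n=7): hits B3=E
input #2 (b=0, n=8): hits B3=E
input #3 (b=-1, n=6): hits B3=E
input #4 (b=0, n=3): never hits B3=E
input #5 (b=-3, n=9): hits B3=E
input #6 (b=-2, n=4): never hits B3=E
input #7 (b=-1, n=4): never hits B3=E
Answer: 1, 2, 3, 5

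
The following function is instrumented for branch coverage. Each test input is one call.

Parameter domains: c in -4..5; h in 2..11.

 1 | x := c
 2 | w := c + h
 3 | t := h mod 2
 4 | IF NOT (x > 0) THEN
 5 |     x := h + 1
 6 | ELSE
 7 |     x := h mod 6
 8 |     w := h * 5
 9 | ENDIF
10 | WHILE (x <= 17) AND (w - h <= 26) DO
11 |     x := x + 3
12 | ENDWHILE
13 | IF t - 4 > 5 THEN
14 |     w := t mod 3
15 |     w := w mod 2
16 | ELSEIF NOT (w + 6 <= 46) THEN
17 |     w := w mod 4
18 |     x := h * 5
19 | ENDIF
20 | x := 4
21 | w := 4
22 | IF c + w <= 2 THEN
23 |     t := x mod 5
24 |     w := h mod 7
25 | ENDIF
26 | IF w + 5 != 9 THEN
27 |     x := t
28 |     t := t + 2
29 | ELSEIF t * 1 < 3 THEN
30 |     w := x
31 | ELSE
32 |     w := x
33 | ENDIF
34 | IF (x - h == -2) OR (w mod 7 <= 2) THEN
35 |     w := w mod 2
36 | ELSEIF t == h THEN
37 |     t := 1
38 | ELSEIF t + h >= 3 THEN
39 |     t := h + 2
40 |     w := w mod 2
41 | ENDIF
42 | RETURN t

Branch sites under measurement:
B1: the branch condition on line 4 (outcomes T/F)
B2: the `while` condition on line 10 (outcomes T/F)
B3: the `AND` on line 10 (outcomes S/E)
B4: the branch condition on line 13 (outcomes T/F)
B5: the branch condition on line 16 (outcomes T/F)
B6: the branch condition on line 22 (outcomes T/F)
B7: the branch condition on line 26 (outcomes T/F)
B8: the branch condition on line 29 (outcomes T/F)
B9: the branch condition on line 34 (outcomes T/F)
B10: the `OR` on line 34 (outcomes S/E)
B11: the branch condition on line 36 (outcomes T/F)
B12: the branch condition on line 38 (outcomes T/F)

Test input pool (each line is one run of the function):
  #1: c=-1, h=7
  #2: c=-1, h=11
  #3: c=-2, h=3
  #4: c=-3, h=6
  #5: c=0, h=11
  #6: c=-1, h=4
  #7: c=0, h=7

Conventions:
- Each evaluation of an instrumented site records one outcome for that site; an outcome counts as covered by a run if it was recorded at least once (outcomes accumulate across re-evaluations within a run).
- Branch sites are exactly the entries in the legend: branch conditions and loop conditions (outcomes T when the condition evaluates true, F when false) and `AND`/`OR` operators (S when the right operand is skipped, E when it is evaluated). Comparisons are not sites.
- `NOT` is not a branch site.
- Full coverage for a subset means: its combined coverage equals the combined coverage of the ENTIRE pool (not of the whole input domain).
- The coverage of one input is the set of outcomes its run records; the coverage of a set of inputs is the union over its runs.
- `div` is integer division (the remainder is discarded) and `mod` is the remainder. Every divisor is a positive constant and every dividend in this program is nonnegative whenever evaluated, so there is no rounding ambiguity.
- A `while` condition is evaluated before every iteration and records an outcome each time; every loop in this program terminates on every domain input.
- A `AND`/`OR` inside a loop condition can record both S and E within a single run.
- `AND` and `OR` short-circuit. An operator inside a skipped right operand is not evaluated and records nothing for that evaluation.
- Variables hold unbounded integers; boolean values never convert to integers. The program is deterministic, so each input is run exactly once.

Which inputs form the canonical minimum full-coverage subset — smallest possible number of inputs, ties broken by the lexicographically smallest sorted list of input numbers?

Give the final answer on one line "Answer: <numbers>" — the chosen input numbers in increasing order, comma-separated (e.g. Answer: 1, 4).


input #1 (c=-1, h=7): events B1->T, B3->E, B2->T, B3->E, B2->T, B3->E, B2->T, B3->E, B2->T, B3->S, B2->F, B4->F, B5->F, B6->F, ...; covers B1=T, B2=T, B2=F, B3=S, B3=E, B4=F, B5=F, B6=F, B7=F, B8=T, B9=F, B10=E, B11=F, B12=T
input #2 (c=-1, h=11): events B1->T, B3->E, B2->T, B3->E, B2->T, B3->S, B2->F, B4->F, B5->F, B6->F, B7->F, B8->T, B10->E, B9->F, ...; covers B1=T, B2=T, B2=F, B3=S, B3=E, B4=F, B5=F, B6=F, B7=F, B8=T, B9=F, B10=E, B11=F, B12=T
input #3 (c=-2, h=3): events B1->T, B3->E, B2->T, B3->E, B2->T, B3->E, B2->T, B3->E, B2->T, B3->E, B2->T, B3->S, B2->F, B4->F, ...; covers B1=T, B2=T, B2=F, B3=S, B3=E, B4=F, B5=F, B6=T, B7=T, B9=F, B10=E, B11=F, B12=T
input #4 (c=-3, h=6): events B1->T, B3->E, B2->T, B3->E, B2->T, B3->E, B2->T, B3->E, B2->T, B3->S, B2->F, B4->F, B5->F, B6->T, ...; covers B1=T, B2=T, B2=F, B3=S, B3=E, B4=F, B5=F, B6=T, B7=T, B9=T, B10=S
input #5 (c=0, h=11): events B1->T, B3->E, B2->T, B3->E, B2->T, B3->S, B2->F, B4->F, B5->F, B6->F, B7->F, B8->T, B10->E, B9->F, ...; covers B1=T, B2=T, B2=F, B3=S, B3=E, B4=F, B5=F, B6=F, B7=F, B8=T, B9=F, B10=E, B11=F, B12=T
input #6 (c=-1, h=4): events B1->T, B3->E, B2->T, B3->E, B2->T, B3->E, B2->T, B3->E, B2->T, B3->E, B2->T, B3->S, B2->F, B4->F, ...; covers B1=T, B2=T, B2=F, B3=S, B3=E, B4=F, B5=F, B6=F, B7=F, B8=T, B9=F, B10=E, B11=F, B12=T
input #7 (c=0, h=7): events B1->T, B3->E, B2->T, B3->E, B2->T, B3->E, B2->T, B3->E, B2->T, B3->S, B2->F, B4->F, B5->F, B6->F, ...; covers B1=T, B2=T, B2=F, B3=S, B3=E, B4=F, B5=F, B6=F, B7=F, B8=T, B9=F, B10=E, B11=F, B12=T
the full pool covers 18 outcomes: B1=T, B2=T, B2=F, B3=S, B3=E, B4=F, B5=F, B6=T, B6=F, B7=T, B7=F, B8=T, B9=T, B9=F, B10=S, B10=E, B11=F, B12=T
checked all size-1 subsets: none covers 18 outcomes (max 14/18)
inputs {1, 4} (size 2) cover everything; no size-2 subset with a lexicographically smaller index list covers all 18
Answer: 1, 4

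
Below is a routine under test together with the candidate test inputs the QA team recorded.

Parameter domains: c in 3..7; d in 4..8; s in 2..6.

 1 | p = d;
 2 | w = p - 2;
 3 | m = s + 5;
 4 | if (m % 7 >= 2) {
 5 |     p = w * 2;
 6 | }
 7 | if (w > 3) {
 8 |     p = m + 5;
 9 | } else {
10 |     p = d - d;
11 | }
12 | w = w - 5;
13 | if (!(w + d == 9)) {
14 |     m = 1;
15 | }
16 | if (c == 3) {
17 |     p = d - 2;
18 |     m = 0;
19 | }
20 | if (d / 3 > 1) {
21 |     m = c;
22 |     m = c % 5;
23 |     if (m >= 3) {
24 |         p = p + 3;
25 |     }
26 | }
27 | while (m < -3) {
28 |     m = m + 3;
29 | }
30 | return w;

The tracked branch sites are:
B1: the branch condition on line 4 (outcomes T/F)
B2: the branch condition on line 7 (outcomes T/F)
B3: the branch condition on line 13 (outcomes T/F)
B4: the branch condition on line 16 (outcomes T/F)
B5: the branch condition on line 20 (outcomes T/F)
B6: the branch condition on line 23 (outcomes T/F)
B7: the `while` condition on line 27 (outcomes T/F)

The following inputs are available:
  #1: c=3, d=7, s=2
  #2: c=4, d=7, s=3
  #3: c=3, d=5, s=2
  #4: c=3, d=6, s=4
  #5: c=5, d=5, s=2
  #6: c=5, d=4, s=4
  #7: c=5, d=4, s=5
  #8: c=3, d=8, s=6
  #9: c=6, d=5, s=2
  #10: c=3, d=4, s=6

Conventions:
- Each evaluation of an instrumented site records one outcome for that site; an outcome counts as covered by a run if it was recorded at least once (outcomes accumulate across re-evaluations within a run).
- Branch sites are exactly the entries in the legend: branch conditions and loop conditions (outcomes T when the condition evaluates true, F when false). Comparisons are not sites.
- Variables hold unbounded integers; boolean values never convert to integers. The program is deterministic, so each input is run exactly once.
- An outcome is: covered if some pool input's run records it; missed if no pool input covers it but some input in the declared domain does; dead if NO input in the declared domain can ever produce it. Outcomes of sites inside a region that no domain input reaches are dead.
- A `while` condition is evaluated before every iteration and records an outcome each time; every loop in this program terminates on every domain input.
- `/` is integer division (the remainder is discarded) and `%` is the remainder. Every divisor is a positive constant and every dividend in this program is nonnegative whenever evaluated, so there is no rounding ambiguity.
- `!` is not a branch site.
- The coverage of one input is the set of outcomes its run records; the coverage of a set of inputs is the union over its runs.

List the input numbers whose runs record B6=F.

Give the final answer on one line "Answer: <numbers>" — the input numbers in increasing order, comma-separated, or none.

input #1 (c=3, d=7, s=2): misses B6=F
input #2 (c=4, d=7, s=3): misses B6=F
input #3 (c=3, d=5, s=2): misses B6=F
input #4 (c=3, d=6, s=4): misses B6=F
input #5 (c=5, d=5, s=2): misses B6=F
input #6 (c=5, d=4, s=4): misses B6=F
input #7 (c=5, d=4, s=5): misses B6=F
input #8 (c=3, d=8, s=6): misses B6=F
input #9 (c=6, d=5, s=2): misses B6=F
input #10 (c=3, d=4, s=6): misses B6=F

Answer: none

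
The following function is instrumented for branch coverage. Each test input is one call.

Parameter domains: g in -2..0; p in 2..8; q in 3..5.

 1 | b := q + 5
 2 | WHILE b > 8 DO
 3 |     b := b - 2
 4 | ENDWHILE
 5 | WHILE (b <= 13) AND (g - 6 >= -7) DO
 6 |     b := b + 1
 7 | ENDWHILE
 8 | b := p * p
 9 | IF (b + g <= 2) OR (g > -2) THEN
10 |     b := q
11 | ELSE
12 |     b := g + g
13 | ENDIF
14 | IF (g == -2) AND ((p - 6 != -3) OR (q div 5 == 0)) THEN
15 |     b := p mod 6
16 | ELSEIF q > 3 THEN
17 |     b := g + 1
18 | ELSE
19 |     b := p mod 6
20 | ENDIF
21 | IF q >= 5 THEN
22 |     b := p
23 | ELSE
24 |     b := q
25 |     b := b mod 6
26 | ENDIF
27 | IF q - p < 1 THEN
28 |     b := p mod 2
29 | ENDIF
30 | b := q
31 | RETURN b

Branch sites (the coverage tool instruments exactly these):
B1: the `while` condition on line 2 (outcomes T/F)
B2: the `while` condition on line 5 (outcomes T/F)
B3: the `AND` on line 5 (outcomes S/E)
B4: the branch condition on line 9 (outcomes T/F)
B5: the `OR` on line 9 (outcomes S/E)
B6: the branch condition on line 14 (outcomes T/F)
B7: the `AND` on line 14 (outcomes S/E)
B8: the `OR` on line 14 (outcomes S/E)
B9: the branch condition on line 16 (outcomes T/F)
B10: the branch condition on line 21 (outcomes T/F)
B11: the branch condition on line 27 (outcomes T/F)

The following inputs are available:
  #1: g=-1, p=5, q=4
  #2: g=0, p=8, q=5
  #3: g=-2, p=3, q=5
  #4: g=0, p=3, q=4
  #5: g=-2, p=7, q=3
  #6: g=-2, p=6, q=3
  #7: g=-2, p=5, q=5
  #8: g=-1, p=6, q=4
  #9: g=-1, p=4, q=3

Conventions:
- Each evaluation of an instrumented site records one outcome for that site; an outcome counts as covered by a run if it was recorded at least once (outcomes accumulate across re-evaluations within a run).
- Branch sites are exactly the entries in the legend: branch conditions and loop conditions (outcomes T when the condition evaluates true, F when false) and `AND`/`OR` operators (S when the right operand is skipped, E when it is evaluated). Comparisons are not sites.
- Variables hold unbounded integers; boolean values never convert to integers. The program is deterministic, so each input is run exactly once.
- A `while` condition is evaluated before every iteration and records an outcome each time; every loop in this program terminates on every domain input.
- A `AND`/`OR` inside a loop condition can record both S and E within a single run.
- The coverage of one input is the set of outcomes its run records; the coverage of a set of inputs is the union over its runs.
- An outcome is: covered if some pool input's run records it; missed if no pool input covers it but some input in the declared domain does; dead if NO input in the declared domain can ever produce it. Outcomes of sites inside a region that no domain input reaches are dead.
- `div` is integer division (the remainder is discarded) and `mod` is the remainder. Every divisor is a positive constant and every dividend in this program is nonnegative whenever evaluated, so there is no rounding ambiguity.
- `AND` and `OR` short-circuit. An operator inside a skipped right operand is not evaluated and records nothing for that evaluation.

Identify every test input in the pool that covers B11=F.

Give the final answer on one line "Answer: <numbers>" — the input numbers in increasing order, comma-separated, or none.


input #1 (g=-1, p=5, q=4): does not produce B11=F
input #2 (g=0, p=8, q=5): does not produce B11=F
input #3 (g=-2, p=3, q=5): produces B11=F
input #4 (g=0, p=3, q=4): produces B11=F
input #5 (g=-2, p=7, q=3): does not produce B11=F
input #6 (g=-2, p=6, q=3): does not produce B11=F
input #7 (g=-2, p=5, q=5): does not produce B11=F
input #8 (g=-1, p=6, q=4): does not produce B11=F
input #9 (g=-1, p=4, q=3): does not produce B11=F
Answer: 3, 4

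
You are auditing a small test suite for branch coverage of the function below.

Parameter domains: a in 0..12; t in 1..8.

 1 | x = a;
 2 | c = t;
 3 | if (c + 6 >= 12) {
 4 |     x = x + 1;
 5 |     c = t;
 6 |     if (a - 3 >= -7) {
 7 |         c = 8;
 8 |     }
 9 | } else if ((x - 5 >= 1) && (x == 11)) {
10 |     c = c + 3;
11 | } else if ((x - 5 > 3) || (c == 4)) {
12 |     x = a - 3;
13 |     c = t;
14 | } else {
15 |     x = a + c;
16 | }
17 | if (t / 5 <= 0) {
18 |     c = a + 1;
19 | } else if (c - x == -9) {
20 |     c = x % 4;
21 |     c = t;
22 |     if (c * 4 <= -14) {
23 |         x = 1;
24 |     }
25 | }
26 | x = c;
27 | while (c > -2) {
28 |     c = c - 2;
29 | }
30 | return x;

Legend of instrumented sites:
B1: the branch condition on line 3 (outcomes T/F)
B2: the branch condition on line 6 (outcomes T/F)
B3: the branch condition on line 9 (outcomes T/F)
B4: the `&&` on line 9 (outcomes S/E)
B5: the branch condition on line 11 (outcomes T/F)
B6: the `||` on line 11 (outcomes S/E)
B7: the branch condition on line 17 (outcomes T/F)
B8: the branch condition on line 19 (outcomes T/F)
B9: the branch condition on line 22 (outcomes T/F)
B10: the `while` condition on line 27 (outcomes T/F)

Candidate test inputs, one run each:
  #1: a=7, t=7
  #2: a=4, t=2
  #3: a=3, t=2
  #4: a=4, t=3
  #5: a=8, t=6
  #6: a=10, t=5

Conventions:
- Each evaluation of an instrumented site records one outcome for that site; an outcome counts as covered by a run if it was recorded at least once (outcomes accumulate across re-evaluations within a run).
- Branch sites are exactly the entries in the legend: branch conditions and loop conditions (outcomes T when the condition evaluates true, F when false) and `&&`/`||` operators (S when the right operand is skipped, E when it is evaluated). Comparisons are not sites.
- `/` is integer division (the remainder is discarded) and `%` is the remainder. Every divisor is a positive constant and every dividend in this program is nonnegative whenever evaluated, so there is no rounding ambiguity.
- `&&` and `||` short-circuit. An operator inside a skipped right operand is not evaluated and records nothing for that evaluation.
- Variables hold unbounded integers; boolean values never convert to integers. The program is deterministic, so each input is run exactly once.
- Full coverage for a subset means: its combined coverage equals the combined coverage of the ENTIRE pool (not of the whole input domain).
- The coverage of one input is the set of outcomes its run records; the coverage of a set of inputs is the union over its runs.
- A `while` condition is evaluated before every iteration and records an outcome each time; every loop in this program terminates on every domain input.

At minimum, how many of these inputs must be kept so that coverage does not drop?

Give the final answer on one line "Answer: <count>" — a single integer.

input #1, a=7, t=7: outcomes B1=T, B2=T, B7=F, B8=F, B10=T, B10=F
input #2, a=4, t=2: outcomes B1=F, B3=F, B4=S, B5=F, B6=E, B7=T, B10=T, B10=F
input #3, a=3, t=2: outcomes B1=F, B3=F, B4=S, B5=F, B6=E, B7=T, B10=T, B10=F
input #4, a=4, t=3: outcomes B1=F, B3=F, B4=S, B5=F, B6=E, B7=T, B10=T, B10=F
input #5, a=8, t=6: outcomes B1=T, B2=T, B7=F, B8=F, B10=T, B10=F
input #6, a=10, t=5: outcomes B1=F, B3=F, B4=E, B5=T, B6=S, B7=F, B8=F, B10=T, B10=F
union over all inputs: B1=T, B1=F, B2=T, B3=F, B4=S, B4=E, B5=T, B5=F, B6=S, B6=E, B7=T, B7=F, B8=F, B10=T, B10=F (15 outcomes)
size 1 is not enough: best union over all size-1 subsets is 9/15
size 2 is not enough: best union over all size-2 subsets is 13/15
size 3: inputs {1, 2, 6} cover all 15 outcomes, and no lexicographically smaller subset of this size does

Answer: 3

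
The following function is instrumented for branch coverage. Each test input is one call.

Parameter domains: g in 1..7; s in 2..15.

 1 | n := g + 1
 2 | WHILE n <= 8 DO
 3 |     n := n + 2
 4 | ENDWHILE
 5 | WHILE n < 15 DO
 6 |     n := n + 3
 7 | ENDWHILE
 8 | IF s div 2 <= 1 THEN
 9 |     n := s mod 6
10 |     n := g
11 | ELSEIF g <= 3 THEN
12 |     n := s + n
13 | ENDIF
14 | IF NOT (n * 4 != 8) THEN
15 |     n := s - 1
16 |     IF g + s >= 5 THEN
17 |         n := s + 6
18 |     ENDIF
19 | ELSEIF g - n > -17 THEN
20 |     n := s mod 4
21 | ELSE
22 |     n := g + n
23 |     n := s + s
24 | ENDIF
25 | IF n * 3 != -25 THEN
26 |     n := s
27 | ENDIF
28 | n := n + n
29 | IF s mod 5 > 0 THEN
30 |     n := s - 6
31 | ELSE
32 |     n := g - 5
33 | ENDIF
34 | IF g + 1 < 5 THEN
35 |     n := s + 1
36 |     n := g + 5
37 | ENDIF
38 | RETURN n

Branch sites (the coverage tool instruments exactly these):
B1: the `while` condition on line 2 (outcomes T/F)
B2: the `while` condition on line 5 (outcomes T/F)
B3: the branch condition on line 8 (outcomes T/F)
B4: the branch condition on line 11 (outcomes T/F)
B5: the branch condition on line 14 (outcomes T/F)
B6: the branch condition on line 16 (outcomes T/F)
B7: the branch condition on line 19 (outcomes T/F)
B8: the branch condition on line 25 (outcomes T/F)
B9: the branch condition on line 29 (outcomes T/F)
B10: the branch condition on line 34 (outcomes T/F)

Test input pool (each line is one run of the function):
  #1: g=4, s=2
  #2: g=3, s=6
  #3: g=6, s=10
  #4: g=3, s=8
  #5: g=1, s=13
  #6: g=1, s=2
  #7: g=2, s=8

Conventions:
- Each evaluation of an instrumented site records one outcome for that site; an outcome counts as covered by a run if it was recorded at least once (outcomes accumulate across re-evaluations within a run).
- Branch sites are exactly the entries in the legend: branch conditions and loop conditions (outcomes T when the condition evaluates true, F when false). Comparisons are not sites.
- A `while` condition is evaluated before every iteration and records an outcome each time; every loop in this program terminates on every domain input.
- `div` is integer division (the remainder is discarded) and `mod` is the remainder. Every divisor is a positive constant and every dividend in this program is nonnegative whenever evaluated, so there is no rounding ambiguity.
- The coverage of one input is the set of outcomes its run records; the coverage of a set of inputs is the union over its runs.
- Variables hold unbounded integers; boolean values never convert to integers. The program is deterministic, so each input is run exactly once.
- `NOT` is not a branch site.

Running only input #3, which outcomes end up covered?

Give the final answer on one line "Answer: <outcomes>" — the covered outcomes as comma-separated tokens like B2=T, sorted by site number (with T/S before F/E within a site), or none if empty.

Tracing the run of input #3 (g=6, s=10):
  B1->T, B1->F, B2->T, B2->T, B2->F, B3->F, B4->F, B5->F, B7->T, B8->T
  B9->F, B10->F
as a set, this run covers: B1=T, B1=F, B2=T, B2=F, B3=F, B4=F, B5=F, B7=T, B8=T, B9=F, B10=F

Answer: B1=T, B1=F, B2=T, B2=F, B3=F, B4=F, B5=F, B7=T, B8=T, B9=F, B10=F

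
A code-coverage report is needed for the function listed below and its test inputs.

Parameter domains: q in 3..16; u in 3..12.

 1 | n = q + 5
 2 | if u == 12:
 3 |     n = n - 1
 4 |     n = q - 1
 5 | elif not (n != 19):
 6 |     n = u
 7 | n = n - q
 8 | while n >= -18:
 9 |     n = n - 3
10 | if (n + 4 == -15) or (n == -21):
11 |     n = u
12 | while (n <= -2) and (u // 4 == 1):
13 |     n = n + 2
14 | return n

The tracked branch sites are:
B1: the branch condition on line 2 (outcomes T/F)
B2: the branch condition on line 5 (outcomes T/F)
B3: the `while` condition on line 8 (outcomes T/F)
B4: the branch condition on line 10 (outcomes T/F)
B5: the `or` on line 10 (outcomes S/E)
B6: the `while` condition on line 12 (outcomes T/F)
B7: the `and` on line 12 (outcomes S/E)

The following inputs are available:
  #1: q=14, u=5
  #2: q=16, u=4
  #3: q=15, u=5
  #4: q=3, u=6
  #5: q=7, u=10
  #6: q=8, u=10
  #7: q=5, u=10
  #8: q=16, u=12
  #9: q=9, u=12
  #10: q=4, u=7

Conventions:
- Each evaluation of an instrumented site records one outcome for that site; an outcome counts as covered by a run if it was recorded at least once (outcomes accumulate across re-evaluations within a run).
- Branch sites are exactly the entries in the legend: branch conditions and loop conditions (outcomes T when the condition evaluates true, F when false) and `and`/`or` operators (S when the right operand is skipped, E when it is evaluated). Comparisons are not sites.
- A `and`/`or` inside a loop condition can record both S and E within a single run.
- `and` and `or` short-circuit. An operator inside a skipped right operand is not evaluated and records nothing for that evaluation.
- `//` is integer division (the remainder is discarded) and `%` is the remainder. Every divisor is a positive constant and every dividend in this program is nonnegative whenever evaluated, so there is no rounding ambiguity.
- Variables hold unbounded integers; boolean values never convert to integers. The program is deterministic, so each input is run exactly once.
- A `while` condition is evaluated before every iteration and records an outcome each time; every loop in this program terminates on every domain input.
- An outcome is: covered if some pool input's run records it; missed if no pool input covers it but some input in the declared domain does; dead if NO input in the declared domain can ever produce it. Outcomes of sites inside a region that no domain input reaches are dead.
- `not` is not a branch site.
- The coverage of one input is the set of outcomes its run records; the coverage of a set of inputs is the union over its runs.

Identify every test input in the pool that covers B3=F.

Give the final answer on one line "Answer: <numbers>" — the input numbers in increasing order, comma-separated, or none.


input #1 (q=14, u=5): covers B3=F
input #2 (q=16, u=4): covers B3=F
input #3 (q=15, u=5): covers B3=F
input #4 (q=3, u=6): covers B3=F
input #5 (q=7, u=10): covers B3=F
input #6 (q=8, u=10): covers B3=F
input #7 (q=5, u=10): covers B3=F
input #8 (q=16, u=12): covers B3=F
input #9 (q=9, u=12): covers B3=F
input #10 (q=4, u=7): covers B3=F
Answer: 1, 2, 3, 4, 5, 6, 7, 8, 9, 10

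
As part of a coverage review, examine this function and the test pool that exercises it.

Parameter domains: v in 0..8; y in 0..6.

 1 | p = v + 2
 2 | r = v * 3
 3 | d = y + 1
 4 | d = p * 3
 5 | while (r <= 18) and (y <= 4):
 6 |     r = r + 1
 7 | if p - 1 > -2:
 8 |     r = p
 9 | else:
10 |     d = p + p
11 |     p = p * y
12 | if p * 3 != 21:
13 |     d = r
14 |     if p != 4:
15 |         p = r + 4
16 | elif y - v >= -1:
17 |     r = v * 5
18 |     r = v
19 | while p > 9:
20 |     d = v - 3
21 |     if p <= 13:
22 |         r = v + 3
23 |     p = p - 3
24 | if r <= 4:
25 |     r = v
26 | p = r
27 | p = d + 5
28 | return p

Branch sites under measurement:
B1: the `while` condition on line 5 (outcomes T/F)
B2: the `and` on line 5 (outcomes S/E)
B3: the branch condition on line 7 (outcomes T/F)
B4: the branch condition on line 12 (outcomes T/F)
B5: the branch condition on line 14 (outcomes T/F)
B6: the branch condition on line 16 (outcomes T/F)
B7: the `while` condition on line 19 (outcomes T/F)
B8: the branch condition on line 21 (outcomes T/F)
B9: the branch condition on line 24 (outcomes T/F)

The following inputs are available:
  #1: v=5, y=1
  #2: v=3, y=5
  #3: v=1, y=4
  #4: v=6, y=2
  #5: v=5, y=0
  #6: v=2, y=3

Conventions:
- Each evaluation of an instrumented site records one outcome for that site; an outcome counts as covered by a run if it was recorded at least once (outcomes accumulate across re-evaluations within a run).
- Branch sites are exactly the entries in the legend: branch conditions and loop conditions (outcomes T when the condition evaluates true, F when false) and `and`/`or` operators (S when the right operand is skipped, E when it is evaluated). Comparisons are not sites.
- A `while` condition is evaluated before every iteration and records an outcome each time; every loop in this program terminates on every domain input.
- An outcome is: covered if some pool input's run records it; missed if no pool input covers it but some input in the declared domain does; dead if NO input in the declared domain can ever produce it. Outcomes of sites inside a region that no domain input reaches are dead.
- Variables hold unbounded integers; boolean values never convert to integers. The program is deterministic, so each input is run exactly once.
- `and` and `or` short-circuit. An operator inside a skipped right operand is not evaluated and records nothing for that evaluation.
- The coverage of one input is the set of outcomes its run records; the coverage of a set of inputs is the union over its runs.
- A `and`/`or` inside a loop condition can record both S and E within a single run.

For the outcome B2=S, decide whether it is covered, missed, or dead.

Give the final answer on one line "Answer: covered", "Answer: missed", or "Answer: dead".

B2=S is recorded by pool input(s) 1, 3, 4, 5, 6 -> covered

Answer: covered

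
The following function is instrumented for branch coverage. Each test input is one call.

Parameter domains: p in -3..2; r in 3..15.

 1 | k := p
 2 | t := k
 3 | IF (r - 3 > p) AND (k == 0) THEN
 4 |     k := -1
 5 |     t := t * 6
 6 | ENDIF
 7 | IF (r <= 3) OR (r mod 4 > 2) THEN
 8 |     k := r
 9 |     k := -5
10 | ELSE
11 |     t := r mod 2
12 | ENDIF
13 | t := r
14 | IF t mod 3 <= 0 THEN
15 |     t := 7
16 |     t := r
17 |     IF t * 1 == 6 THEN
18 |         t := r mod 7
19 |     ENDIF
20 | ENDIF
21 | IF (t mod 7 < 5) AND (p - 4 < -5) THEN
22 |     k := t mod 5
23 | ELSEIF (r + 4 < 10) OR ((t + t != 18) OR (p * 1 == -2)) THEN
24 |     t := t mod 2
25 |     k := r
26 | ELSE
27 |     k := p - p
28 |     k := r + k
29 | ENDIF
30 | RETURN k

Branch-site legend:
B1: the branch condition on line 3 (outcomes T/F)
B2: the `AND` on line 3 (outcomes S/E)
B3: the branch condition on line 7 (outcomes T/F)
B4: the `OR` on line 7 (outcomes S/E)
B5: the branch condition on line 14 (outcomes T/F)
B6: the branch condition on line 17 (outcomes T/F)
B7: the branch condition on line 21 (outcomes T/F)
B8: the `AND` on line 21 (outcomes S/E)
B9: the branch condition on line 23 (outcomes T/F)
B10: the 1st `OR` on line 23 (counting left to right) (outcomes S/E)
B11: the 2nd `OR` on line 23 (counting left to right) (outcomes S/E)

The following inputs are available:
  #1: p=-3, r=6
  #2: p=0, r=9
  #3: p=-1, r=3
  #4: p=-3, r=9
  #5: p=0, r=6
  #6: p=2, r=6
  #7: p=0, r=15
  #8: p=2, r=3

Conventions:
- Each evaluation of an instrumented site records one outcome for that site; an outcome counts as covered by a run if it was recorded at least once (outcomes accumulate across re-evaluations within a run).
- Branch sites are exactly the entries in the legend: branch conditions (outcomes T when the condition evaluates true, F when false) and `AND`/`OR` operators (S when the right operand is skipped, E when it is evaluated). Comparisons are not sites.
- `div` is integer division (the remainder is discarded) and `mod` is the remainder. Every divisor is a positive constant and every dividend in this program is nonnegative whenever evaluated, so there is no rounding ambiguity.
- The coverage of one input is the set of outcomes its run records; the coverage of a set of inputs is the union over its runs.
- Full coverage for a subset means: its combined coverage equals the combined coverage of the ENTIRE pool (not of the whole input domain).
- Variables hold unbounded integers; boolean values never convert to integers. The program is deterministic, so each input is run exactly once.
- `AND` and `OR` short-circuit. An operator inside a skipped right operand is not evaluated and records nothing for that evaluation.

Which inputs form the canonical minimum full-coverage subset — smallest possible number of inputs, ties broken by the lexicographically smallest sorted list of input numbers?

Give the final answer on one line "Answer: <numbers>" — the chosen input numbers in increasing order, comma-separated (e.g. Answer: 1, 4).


input #1 (p=-3, r=6): events B2->E, B1->F, B4->E, B3->F, B5->T, B6->T, B8->S, B7->F, B10->E, B11->S, B9->T; covers B1=F, B2=E, B3=F, B4=E, B5=T, B6=T, B7=F, B8=S, B9=T, B10=E, B11=S
input #2 (p=0, r=9): events B2->E, B1->T, B4->E, B3->F, B5->T, B6->F, B8->E, B7->F, B10->E, B11->E, B9->F; covers B1=T, B2=E, B3=F, B4=E, B5=T, B6=F, B7=F, B8=E, B9=F, B10=E, B11=E
input #3 (p=-1, r=3): events B2->E, B1->F, B4->S, B3->T, B5->T, B6->F, B8->E, B7->F, B10->S, B9->T; covers B1=F, B2=E, B3=T, B4=S, B5=T, B6=F, B7=F, B8=E, B9=T, B10=S
input #4 (p=-3, r=9): events B2->E, B1->F, B4->E, B3->F, B5->T, B6->F, B8->E, B7->T; covers B1=F, B2=E, B3=F, B4=E, B5=T, B6=F, B7=T, B8=E
input #5 (p=0, r=6): events B2->E, B1->T, B4->E, B3->F, B5->T, B6->T, B8->S, B7->F, B10->E, B11->S, B9->T; covers B1=T, B2=E, B3=F, B4=E, B5=T, B6=T, B7=F, B8=S, B9=T, B10=E, B11=S
input #6 (p=2, r=6): events B2->E, B1->F, B4->E, B3->F, B5->T, B6->T, B8->S, B7->F, B10->E, B11->S, B9->T; covers B1=F, B2=E, B3=F, B4=E, B5=T, B6=T, B7=F, B8=S, B9=T, B10=E, B11=S
input #7 (p=0, r=15): events B2->E, B1->T, B4->E, B3->T, B5->T, B6->F, B8->E, B7->F, B10->E, B11->S, B9->T; covers B1=T, B2=E, B3=T, B4=E, B5=T, B6=F, B7=F, B8=E, B9=T, B10=E, B11=S
input #8 (p=2, r=3): events B2->S, B1->F, B4->S, B3->T, B5->T, B6->F, B8->E, B7->F, B10->S, B9->T; covers B1=F, B2=S, B3=T, B4=S, B5=T, B6=F, B7=F, B8=E, B9=T, B10=S
union over all inputs: B1=T, B1=F, B2=S, B2=E, B3=T, B3=F, B4=S, B4=E, B5=T, B6=T, B6=F, B7=T, B7=F, B8=S, B8=E, B9=T, B9=F, B10=S, B10=E, B11=S, B11=E (21 outcomes)
checked all size-1 subsets: none covers 21 outcomes (max 11/21)
checked all size-2 subsets: none covers 21 outcomes (max 18/21)
checked all size-3 subsets: none covers 21 outcomes (max 20/21)
inputs {1, 2, 4, 8} (size 4) cover everything; no size-4 subset with a lexicographically smaller index list covers all 21
Answer: 1, 2, 4, 8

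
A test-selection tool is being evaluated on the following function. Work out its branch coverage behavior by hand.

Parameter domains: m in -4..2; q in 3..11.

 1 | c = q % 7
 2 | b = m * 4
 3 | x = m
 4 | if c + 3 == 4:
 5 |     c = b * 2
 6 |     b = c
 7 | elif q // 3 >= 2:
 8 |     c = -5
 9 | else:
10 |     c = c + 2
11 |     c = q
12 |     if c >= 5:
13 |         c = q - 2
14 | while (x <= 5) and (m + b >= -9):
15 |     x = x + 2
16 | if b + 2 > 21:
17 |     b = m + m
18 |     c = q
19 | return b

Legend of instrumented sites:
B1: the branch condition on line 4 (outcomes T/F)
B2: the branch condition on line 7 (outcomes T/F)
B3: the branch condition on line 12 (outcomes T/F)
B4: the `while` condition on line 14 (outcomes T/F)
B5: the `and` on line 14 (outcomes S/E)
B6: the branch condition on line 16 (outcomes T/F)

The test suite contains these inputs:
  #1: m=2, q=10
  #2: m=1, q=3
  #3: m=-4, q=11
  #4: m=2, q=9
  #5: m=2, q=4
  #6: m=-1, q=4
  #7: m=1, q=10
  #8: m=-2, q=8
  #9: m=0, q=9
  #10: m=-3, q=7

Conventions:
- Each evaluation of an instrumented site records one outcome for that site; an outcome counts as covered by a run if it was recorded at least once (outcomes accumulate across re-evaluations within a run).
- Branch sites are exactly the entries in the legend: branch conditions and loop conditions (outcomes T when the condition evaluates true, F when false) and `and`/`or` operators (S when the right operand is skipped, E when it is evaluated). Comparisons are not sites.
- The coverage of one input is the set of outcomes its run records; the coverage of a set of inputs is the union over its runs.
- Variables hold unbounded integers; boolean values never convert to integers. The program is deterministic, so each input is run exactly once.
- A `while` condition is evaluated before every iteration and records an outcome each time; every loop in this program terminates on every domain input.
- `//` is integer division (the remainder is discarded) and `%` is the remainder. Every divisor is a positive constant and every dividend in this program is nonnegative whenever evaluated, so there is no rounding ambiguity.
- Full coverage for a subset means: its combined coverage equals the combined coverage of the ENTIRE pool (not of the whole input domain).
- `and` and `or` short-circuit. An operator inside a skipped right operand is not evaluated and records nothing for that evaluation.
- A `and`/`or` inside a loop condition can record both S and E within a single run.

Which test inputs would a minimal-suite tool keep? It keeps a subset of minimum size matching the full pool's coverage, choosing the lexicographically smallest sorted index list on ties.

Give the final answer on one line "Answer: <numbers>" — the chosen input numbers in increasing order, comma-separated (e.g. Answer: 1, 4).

#1 (m=2, q=10) -> B1->F, B2->T, B5->E, B4->T, B5->E, B4->T, B5->S, B4->F, B6->F; covered: B1=F, B2=T, B4=T, B4=F, B5=S, B5=E, B6=F
#2 (m=1, q=3) -> B1->F, B2->F, B3->F, B5->E, B4->T, B5->E, B4->T, B5->E, B4->T, B5->S, B4->F, B6->F; covered: B1=F, B2=F, B3=F, B4=T, B4=F, B5=S, B5=E, B6=F
#3 (m=-4, q=11) -> B1->F, B2->T, B5->E, B4->F, B6->F; covered: B1=F, B2=T, B4=F, B5=E, B6=F
#4 (m=2, q=9) -> B1->F, B2->T, B5->E, B4->T, B5->E, B4->T, B5->S, B4->F, B6->F; covered: B1=F, B2=T, B4=T, B4=F, B5=S, B5=E, B6=F
#5 (m=2, q=4) -> B1->F, B2->F, B3->F, B5->E, B4->T, B5->E, B4->T, B5->S, B4->F, B6->F; covered: B1=F, B2=F, B3=F, B4=T, B4=F, B5=S, B5=E, B6=F
#6 (m=-1, q=4) -> B1->F, B2->F, B3->F, B5->E, B4->T, B5->E, B4->T, B5->E, B4->T, B5->E, B4->T, B5->S, B4->F, B6->F; covered: B1=F, B2=F, B3=F, B4=T, B4=F, B5=S, B5=E, B6=F
#7 (m=1, q=10) -> B1->F, B2->T, B5->E, B4->T, B5->E, B4->T, B5->E, B4->T, B5->S, B4->F, B6->F; covered: B1=F, B2=T, B4=T, B4=F, B5=S, B5=E, B6=F
#8 (m=-2, q=8) -> B1->T, B5->E, B4->F, B6->F; covered: B1=T, B4=F, B5=E, B6=F
#9 (m=0, q=9) -> B1->F, B2->T, B5->E, B4->T, B5->E, B4->T, B5->E, B4->T, B5->S, B4->F, B6->F; covered: B1=F, B2=T, B4=T, B4=F, B5=S, B5=E, B6=F
#10 (m=-3, q=7) -> B1->F, B2->T, B5->E, B4->F, B6->F; covered: B1=F, B2=T, B4=F, B5=E, B6=F
together the pool reaches 10 outcomes: B1=T, B1=F, B2=T, B2=F, B3=F, B4=T, B4=F, B5=S, B5=E, B6=F
every size-1 subset falls short of the 10 outcomes (best: 8/10)
every size-2 subset falls short of the 10 outcomes (best: 9/10)
inputs {1, 2, 8} (size 3) cover everything; no size-3 subset with a lexicographically smaller index list covers all 10

Answer: 1, 2, 8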